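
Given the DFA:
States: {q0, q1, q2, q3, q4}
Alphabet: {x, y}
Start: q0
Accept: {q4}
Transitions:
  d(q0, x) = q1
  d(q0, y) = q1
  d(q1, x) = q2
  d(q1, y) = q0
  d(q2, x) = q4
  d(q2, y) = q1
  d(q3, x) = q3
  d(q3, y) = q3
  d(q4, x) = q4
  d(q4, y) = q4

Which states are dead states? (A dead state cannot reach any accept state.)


Forward reachability from each state:
  q0 -> reaches accept state q4 (live)
  q1 -> reaches accept state q4 (live)
  q2 -> reaches accept state q4 (live)
  q3 -> reaches {q3}, no accept state (dead)
  q4 -> reaches accept state q4 (live)

{q3}


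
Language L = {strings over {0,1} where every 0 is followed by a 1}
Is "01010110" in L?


'00' present: False; ends with '0': True

No, "01010110" is not in L


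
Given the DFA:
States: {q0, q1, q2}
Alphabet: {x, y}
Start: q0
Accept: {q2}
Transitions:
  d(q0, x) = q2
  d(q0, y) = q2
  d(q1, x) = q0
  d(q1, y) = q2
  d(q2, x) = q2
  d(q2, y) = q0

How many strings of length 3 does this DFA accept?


Enumerating all length-3 strings:
  "xxx" -> q2 [accept]
  "xxy" -> q0 [reject]
  "xyx" -> q2 [accept]
  "xyy" -> q2 [accept]
  "yxx" -> q2 [accept]
  "yxy" -> q0 [reject]
  "yyx" -> q2 [accept]
  "yyy" -> q2 [accept]

6 out of 8


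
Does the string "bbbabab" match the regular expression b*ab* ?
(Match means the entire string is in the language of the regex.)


|string| = 7; first = 'b'; last = 'b'

No, "bbbabab" does not match b*ab*


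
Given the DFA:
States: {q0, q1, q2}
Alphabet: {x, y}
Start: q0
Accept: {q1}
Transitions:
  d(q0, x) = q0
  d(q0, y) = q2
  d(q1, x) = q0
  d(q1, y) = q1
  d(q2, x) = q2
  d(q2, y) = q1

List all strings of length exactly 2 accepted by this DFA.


All strings of length 2: 4 total
Accepted: 1

"yy"


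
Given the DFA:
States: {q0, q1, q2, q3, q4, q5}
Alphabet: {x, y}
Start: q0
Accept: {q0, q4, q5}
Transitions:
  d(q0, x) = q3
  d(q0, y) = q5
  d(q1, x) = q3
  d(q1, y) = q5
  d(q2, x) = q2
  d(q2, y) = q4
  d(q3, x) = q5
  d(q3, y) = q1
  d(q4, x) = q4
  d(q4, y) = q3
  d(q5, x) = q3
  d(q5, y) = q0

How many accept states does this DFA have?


Accept states listed: {q0, q4, q5}
Counting: q0(1) q4(2) q5(3)

3


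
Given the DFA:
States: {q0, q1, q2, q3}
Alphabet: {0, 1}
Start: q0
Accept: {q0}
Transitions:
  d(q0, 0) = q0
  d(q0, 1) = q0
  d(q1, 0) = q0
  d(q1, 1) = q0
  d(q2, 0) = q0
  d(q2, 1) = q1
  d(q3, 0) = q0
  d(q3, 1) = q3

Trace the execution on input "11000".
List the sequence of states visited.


Input: 11000
d(q0, 1) = q0
d(q0, 1) = q0
d(q0, 0) = q0
d(q0, 0) = q0
d(q0, 0) = q0


q0 -> q0 -> q0 -> q0 -> q0 -> q0


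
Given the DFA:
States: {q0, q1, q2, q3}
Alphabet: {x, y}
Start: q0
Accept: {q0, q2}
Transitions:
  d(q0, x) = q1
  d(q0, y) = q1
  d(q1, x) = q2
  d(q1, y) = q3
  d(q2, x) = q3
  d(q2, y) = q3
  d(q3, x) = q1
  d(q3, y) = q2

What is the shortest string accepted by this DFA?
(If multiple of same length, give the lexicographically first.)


BFS by string length (lex-first path to each state shown):
  len 0: q0<-""
Found accept state at length 0.

"" (empty string)


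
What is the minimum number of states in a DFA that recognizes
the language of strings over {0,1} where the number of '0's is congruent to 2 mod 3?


States track (count of '0') mod 3.
Need 3 states: one per remainder 0..2; accept = remainder 2.

3


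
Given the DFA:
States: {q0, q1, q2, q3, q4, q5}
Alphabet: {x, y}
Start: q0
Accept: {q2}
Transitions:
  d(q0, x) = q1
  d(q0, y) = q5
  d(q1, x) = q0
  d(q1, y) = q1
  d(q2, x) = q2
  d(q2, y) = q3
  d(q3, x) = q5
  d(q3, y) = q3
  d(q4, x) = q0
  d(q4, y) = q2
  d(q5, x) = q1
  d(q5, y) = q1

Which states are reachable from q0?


BFS from q0:
  layer 0: {q0}
  layer 1: {q1, q5}

{q0, q1, q5}


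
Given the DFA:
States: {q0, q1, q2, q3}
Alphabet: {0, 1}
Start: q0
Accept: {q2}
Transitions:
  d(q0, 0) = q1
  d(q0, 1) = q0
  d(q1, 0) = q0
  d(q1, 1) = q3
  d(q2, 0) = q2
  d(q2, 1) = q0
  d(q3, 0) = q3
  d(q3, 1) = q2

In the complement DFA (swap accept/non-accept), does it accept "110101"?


Trace: q0 -> q0 -> q0 -> q1 -> q3 -> q3 -> q2
Final: q2
Original accept: {q2}
Complement: q2 is in original accept

No, complement rejects (original accepts)


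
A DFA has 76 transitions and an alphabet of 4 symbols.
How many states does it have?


Each state has exactly one transition per symbol.
states = transitions / |alphabet| = 76 / 4 = 19

19


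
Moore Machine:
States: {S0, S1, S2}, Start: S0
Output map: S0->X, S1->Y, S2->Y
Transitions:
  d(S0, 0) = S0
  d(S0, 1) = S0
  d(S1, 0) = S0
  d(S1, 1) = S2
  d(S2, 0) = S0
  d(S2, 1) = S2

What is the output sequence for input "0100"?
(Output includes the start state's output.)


Start: S0 (output X)
  --0--> S0 (output X)
  --1--> S0 (output X)
  --0--> S0 (output X)
  --0--> S0 (output X)

"XXXXX"


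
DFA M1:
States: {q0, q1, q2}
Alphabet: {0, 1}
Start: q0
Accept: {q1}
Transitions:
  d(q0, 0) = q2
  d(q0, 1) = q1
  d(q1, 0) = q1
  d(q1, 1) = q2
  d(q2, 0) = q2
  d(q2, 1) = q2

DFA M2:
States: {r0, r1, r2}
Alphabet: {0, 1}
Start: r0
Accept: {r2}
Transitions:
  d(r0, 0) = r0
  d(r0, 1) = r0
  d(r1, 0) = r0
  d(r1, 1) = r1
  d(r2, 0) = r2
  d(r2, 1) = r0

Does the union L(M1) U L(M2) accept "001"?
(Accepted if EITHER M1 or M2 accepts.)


M1: final=q2 accepted=False
M2: final=r0 accepted=False

No, union rejects (neither accepts)


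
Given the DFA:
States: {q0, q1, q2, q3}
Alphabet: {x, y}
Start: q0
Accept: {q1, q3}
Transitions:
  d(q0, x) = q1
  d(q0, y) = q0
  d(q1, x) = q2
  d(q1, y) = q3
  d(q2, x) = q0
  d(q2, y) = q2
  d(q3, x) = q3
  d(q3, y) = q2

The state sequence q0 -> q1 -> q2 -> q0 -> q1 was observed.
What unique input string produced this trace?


Trace back each transition to find the symbol:
  q0 --[x]--> q1
  q1 --[x]--> q2
  q2 --[x]--> q0
  q0 --[x]--> q1

"xxxx"


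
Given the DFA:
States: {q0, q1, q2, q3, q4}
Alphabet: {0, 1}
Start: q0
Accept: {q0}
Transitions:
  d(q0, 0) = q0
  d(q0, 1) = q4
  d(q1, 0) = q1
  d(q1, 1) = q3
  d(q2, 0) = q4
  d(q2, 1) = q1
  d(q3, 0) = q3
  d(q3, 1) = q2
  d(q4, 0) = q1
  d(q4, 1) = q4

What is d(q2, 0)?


Looking up transition d(q2, 0)

q4


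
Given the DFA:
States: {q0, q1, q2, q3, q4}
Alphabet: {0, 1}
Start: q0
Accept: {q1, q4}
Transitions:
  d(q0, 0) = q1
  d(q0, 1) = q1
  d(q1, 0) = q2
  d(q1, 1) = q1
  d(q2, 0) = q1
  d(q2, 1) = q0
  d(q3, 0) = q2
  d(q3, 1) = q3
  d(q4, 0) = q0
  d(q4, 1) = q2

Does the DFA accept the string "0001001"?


Trace: q0 -> q1 -> q2 -> q1 -> q1 -> q2 -> q1 -> q1
Final state: q1
Accept states: {q1, q4}

Yes, accepted (final state q1 is an accept state)


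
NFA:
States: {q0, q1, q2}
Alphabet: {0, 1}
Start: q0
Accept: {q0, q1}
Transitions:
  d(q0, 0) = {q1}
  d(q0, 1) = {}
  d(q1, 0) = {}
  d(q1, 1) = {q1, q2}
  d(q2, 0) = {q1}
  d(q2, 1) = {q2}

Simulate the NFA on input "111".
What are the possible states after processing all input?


Start: {q0}
  --1--> {}
  --1--> {}
  --1--> {}

{} (empty set, no valid transitions)


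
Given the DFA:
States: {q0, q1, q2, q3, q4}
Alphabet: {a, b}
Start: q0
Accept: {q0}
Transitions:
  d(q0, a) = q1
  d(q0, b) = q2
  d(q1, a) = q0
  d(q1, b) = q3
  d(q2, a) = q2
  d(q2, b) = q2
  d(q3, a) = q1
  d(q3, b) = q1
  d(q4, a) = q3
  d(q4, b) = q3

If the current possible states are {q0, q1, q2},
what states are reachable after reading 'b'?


Apply transition on 'b' from each current state:
  d(q0, b) = q2
  d(q1, b) = q3
  d(q2, b) = q2

{q2, q3}


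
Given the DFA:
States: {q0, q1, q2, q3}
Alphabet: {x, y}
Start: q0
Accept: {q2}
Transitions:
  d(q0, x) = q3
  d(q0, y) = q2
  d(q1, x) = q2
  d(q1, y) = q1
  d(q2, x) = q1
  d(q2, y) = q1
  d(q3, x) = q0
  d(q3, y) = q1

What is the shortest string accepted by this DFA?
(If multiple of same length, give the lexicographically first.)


BFS by string length (lex-first path to each state shown):
  len 0: q0<-""
  len 1: q2<-"y", q3<-"x"
Found accept state at length 1.

"y"


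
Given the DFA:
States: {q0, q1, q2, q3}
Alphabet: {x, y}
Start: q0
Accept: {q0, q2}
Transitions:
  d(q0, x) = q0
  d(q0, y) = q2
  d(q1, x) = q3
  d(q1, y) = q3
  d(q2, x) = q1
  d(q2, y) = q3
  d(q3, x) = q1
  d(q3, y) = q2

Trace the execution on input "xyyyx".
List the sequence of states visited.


Input: xyyyx
d(q0, x) = q0
d(q0, y) = q2
d(q2, y) = q3
d(q3, y) = q2
d(q2, x) = q1


q0 -> q0 -> q2 -> q3 -> q2 -> q1


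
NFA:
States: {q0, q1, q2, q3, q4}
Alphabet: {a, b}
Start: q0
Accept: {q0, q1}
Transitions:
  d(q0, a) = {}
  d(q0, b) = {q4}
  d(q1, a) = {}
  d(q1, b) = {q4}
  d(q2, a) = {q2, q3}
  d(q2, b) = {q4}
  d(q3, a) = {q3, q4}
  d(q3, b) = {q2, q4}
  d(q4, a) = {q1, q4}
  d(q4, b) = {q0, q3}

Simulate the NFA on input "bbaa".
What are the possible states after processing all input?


Start: {q0}
  --b--> {q4}
  --b--> {q0, q3}
  --a--> {q3, q4}
  --a--> {q1, q3, q4}

{q1, q3, q4}


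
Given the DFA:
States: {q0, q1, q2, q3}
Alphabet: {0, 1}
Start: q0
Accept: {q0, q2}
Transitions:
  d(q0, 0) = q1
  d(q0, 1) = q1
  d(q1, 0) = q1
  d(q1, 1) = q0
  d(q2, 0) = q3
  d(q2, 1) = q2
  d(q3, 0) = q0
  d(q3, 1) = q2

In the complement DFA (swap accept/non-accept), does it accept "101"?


Trace: q0 -> q1 -> q1 -> q0
Final: q0
Original accept: {q0, q2}
Complement: q0 is in original accept

No, complement rejects (original accepts)


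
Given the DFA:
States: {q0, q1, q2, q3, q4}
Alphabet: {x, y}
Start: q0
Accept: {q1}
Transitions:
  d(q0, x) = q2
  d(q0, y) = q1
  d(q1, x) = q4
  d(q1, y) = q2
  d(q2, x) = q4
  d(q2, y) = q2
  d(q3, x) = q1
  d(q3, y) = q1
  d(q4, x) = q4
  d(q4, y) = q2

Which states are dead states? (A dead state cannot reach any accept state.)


Forward reachability from each state:
  q0 -> reaches accept state q1 (live)
  q1 -> reaches accept state q1 (live)
  q2 -> reaches {q2, q4}, no accept state (dead)
  q3 -> reaches accept state q1 (live)
  q4 -> reaches {q2, q4}, no accept state (dead)

{q2, q4}


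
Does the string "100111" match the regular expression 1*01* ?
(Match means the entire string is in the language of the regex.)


|string| = 6; first = '1'; last = '1'

No, "100111" does not match 1*01*


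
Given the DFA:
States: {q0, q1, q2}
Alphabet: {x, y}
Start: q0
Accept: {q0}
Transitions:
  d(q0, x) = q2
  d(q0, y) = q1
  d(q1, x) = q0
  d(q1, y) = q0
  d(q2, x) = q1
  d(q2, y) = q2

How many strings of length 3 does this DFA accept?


Enumerating all length-3 strings:
  "xxx" -> q0 [accept]
  "xxy" -> q0 [accept]
  "xyx" -> q1 [reject]
  "xyy" -> q2 [reject]
  "yxx" -> q2 [reject]
  "yxy" -> q1 [reject]
  "yyx" -> q2 [reject]
  "yyy" -> q1 [reject]

2 out of 8


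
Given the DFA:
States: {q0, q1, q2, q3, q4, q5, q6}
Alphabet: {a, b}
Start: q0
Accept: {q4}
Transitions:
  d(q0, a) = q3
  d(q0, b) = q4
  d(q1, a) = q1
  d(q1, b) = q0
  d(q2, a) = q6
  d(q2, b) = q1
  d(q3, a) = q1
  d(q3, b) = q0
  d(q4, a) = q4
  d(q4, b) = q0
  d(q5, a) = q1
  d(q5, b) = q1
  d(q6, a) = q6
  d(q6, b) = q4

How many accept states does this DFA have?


Accept states listed: {q4}
Counting: q4(1)

1


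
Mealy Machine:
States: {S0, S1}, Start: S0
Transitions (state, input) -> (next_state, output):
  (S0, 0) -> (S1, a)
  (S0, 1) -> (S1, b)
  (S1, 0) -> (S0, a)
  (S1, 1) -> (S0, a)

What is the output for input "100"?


Step-by-step:
  (S0, 1) -> (S1, b)
  (S1, 0) -> (S0, a)
  (S0, 0) -> (S1, a)

"baa"


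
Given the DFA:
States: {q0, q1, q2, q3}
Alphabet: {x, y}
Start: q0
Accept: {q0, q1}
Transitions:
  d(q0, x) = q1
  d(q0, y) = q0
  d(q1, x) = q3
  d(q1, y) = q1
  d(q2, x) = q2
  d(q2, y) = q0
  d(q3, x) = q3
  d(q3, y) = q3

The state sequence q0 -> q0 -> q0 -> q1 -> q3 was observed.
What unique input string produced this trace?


Trace back each transition to find the symbol:
  q0 --[y]--> q0
  q0 --[y]--> q0
  q0 --[x]--> q1
  q1 --[x]--> q3

"yyxx"


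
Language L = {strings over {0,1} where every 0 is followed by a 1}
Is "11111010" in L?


'00' present: False; ends with '0': True

No, "11111010" is not in L


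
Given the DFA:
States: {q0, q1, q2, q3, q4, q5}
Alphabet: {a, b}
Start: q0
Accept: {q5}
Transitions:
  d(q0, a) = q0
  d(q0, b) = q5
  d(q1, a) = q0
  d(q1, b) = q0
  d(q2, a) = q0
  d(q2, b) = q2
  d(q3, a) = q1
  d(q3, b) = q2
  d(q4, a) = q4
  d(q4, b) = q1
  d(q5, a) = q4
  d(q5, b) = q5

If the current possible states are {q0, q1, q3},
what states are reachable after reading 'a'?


Apply transition on 'a' from each current state:
  d(q0, a) = q0
  d(q1, a) = q0
  d(q3, a) = q1

{q0, q1}


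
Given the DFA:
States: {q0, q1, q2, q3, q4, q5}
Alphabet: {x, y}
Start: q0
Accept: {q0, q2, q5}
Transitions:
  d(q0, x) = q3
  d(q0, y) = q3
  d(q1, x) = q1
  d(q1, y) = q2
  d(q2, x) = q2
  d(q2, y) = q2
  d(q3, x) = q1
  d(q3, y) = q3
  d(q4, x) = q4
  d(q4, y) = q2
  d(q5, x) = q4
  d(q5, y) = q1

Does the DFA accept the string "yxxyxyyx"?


Trace: q0 -> q3 -> q1 -> q1 -> q2 -> q2 -> q2 -> q2 -> q2
Final state: q2
Accept states: {q0, q2, q5}

Yes, accepted (final state q2 is an accept state)


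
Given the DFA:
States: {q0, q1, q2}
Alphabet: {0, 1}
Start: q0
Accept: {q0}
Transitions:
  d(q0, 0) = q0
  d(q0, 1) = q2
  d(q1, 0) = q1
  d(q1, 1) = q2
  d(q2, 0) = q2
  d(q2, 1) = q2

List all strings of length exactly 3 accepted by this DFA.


All strings of length 3: 8 total
Accepted: 1

"000"


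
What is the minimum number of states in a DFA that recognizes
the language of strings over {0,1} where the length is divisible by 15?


States track (length) mod 15.
Need 15 states: one per remainder 0..14; accept = remainder 0.

15


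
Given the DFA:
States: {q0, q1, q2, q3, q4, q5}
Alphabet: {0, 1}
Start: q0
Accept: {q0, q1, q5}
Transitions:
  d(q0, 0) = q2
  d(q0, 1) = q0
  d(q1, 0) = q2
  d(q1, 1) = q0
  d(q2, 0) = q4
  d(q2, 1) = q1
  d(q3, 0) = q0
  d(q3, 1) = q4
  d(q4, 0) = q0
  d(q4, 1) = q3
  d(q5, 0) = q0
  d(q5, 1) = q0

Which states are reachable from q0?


BFS from q0:
  layer 0: {q0}
  layer 1: {q2}
  layer 2: {q1, q4}
  layer 3: {q3}

{q0, q1, q2, q3, q4}


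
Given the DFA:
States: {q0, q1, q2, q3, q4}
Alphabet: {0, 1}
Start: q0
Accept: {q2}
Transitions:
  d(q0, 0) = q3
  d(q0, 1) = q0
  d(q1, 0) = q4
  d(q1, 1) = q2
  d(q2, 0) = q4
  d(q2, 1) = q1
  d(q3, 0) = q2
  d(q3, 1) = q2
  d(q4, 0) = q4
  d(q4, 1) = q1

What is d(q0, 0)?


Looking up transition d(q0, 0)

q3


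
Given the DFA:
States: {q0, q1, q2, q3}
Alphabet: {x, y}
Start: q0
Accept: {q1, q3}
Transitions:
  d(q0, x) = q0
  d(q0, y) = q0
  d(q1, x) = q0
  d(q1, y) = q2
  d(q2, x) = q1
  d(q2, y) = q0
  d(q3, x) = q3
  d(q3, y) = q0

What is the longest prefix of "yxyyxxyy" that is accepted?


Run the DFA, marking each prefix where the state is accepting:
  "" -> q0 [reject]
  "y" -> q0 [reject]
  "yx" -> q0 [reject]
  "yxy" -> q0 [reject]
  "yxyy" -> q0 [reject]
  "yxyyx" -> q0 [reject]
  "yxyyxx" -> q0 [reject]
  "yxyyxxy" -> q0 [reject]
  "yxyyxxyy" -> q0 [reject]

No prefix is accepted


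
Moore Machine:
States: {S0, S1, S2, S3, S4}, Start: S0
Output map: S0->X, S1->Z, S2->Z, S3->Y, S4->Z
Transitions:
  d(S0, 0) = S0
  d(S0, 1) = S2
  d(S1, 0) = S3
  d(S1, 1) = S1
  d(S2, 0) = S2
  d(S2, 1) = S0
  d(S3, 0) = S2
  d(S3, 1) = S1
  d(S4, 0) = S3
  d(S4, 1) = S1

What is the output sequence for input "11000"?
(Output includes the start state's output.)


Start: S0 (output X)
  --1--> S2 (output Z)
  --1--> S0 (output X)
  --0--> S0 (output X)
  --0--> S0 (output X)
  --0--> S0 (output X)

"XZXXXX"


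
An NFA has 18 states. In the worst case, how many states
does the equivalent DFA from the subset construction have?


Subset construction: one DFA state per subset of NFA states.
2^18 = 262144

262144


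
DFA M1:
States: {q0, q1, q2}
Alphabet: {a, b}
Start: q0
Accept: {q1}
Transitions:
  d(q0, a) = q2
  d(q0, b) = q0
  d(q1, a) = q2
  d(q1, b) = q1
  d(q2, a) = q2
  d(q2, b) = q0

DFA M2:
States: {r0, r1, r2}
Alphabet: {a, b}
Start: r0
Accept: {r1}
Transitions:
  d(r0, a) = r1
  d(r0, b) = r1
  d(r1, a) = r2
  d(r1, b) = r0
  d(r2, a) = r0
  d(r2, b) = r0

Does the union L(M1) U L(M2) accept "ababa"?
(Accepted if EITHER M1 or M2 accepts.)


M1: final=q2 accepted=False
M2: final=r1 accepted=True

Yes, union accepts


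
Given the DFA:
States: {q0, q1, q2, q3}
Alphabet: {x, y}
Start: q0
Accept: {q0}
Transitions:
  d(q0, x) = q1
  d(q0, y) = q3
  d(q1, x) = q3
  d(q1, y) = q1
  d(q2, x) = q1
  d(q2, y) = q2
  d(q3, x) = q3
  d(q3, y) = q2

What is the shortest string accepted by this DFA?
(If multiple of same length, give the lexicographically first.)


BFS by string length (lex-first path to each state shown):
  len 0: q0<-""
Found accept state at length 0.

"" (empty string)


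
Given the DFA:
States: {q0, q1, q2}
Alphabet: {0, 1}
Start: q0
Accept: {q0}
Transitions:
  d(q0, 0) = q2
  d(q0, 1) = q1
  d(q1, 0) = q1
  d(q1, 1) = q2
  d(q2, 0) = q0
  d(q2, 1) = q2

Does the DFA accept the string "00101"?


Trace: q0 -> q2 -> q0 -> q1 -> q1 -> q2
Final state: q2
Accept states: {q0}

No, rejected (final state q2 is not an accept state)


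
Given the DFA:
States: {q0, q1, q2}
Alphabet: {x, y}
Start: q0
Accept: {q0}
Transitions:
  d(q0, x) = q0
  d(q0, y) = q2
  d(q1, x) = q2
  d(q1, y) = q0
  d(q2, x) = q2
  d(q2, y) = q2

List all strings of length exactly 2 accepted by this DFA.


All strings of length 2: 4 total
Accepted: 1

"xx"


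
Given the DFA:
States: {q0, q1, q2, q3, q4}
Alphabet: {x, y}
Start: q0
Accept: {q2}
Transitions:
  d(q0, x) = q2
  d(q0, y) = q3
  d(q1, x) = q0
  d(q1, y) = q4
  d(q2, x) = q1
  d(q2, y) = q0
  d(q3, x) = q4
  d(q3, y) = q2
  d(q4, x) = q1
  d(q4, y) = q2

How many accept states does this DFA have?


Accept states listed: {q2}
Counting: q2(1)

1


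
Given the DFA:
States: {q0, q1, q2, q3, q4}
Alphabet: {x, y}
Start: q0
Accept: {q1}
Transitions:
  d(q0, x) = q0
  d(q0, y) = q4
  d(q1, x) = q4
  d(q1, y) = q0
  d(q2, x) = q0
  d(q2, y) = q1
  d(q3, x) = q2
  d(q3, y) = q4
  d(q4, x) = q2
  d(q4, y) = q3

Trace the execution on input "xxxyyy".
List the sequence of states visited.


Input: xxxyyy
d(q0, x) = q0
d(q0, x) = q0
d(q0, x) = q0
d(q0, y) = q4
d(q4, y) = q3
d(q3, y) = q4


q0 -> q0 -> q0 -> q0 -> q4 -> q3 -> q4


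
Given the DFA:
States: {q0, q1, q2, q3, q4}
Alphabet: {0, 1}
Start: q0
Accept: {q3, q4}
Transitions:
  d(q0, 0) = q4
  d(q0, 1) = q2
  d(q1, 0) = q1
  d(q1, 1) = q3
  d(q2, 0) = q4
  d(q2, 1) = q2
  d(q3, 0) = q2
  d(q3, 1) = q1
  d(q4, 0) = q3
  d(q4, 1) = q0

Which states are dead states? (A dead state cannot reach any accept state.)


Forward reachability from each state:
  q0 -> reaches accept state q3 (live)
  q1 -> reaches accept state q3 (live)
  q2 -> reaches accept state q3 (live)
  q3 -> reaches accept state q3 (live)
  q4 -> reaches accept state q3 (live)

None (all states can reach an accept state)


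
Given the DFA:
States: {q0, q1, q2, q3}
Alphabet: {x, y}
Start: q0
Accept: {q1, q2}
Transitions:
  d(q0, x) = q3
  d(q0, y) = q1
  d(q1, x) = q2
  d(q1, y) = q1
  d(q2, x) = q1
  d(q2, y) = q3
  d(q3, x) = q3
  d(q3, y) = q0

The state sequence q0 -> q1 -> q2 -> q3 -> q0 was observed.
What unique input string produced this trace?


Trace back each transition to find the symbol:
  q0 --[y]--> q1
  q1 --[x]--> q2
  q2 --[y]--> q3
  q3 --[y]--> q0

"yxyy"


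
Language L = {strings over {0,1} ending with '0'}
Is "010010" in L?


last symbol = '0'

Yes, "010010" is in L


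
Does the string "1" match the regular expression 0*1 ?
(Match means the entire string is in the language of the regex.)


|string| = 1; first = '1'; last = '1'

Yes, "1" matches 0*1


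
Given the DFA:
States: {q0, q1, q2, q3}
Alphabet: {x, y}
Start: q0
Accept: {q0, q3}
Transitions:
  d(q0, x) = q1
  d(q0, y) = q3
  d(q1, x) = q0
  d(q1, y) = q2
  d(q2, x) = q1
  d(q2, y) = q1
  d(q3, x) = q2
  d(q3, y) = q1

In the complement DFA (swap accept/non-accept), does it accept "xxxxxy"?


Trace: q0 -> q1 -> q0 -> q1 -> q0 -> q1 -> q2
Final: q2
Original accept: {q0, q3}
Complement: q2 is not in original accept

Yes, complement accepts (original rejects)


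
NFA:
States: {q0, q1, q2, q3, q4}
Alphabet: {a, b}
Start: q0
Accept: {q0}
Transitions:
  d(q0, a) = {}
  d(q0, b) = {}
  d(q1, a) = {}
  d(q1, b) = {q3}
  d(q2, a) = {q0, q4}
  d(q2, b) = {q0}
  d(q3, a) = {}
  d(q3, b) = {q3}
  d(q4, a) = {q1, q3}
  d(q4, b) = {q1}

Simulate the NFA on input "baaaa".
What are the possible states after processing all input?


Start: {q0}
  --b--> {}
  --a--> {}
  --a--> {}
  --a--> {}
  --a--> {}

{} (empty set, no valid transitions)


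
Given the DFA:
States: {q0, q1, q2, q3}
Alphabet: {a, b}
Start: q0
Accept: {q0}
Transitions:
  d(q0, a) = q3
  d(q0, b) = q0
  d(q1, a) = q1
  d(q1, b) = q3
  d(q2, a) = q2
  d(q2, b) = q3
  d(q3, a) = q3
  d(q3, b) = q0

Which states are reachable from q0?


BFS from q0:
  layer 0: {q0}
  layer 1: {q3}

{q0, q3}


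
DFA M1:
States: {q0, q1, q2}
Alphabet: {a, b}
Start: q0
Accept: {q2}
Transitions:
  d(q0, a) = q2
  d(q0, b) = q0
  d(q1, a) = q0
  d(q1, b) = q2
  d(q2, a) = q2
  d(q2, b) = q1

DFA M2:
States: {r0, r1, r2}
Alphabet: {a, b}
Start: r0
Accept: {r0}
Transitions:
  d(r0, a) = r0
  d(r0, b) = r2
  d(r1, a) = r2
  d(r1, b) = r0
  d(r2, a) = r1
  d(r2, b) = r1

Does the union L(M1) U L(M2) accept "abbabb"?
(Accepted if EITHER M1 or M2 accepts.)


M1: final=q2 accepted=True
M2: final=r0 accepted=True

Yes, union accepts


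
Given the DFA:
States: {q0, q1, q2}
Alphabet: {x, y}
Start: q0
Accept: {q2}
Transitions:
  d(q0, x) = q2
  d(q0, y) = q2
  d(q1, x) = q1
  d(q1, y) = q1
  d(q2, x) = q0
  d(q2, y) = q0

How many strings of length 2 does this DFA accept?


Enumerating all length-2 strings:
  "xx" -> q0 [reject]
  "xy" -> q0 [reject]
  "yx" -> q0 [reject]
  "yy" -> q0 [reject]

0 out of 4


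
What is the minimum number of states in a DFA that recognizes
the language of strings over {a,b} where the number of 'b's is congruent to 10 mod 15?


States track (count of 'b') mod 15.
Need 15 states: one per remainder 0..14; accept = remainder 10.

15


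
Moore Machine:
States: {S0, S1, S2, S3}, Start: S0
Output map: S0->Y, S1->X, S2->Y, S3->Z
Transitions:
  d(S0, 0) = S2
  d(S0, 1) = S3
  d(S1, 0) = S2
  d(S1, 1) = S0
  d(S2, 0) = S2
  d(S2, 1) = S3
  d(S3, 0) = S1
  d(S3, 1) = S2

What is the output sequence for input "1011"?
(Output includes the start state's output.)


Start: S0 (output Y)
  --1--> S3 (output Z)
  --0--> S1 (output X)
  --1--> S0 (output Y)
  --1--> S3 (output Z)

"YZXYZ"


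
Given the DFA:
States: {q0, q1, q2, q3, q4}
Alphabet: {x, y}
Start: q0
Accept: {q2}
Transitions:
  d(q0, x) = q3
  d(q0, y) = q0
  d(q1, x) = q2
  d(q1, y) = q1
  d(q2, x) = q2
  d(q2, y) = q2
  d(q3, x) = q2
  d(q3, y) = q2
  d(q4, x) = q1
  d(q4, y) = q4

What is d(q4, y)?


Looking up transition d(q4, y)

q4


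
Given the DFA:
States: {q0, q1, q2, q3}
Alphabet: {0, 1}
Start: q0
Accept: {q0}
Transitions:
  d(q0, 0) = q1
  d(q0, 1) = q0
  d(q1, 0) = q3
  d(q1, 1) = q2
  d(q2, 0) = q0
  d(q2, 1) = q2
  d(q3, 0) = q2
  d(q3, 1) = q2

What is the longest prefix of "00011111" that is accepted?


Run the DFA, marking each prefix where the state is accepting:
  "" -> q0 [accept]
  "0" -> q1 [reject]
  "00" -> q3 [reject]
  "000" -> q2 [reject]
  "0001" -> q2 [reject]
  "00011" -> q2 [reject]
  "000111" -> q2 [reject]
  "0001111" -> q2 [reject]
  "00011111" -> q2 [reject]

""


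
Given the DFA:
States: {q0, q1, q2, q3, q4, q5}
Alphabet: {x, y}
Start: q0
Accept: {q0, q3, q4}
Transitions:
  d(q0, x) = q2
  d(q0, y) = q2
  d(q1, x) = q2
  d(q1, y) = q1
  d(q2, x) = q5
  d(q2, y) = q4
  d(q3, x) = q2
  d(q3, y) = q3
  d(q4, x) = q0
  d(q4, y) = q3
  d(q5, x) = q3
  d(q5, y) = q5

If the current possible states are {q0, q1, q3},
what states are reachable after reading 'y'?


Apply transition on 'y' from each current state:
  d(q0, y) = q2
  d(q1, y) = q1
  d(q3, y) = q3

{q1, q2, q3}


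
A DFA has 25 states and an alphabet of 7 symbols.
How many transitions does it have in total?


Each state has exactly one transition per symbol.
25 * 7 = 175

175


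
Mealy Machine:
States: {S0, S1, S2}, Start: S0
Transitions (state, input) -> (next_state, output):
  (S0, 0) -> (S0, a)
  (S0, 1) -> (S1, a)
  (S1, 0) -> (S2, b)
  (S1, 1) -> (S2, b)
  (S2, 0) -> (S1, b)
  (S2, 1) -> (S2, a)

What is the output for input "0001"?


Step-by-step:
  (S0, 0) -> (S0, a)
  (S0, 0) -> (S0, a)
  (S0, 0) -> (S0, a)
  (S0, 1) -> (S1, a)

"aaaa"


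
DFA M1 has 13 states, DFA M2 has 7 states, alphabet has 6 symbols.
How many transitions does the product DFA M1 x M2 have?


Product DFA has 13 * 7 = 91 states.
Each has 6 transitions: 91 * 6 = 546

546


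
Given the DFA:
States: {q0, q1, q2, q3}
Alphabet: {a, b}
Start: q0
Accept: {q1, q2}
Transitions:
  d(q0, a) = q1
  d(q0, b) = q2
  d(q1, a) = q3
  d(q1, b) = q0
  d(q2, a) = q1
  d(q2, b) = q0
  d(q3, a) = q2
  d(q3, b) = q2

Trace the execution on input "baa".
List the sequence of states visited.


Input: baa
d(q0, b) = q2
d(q2, a) = q1
d(q1, a) = q3


q0 -> q2 -> q1 -> q3


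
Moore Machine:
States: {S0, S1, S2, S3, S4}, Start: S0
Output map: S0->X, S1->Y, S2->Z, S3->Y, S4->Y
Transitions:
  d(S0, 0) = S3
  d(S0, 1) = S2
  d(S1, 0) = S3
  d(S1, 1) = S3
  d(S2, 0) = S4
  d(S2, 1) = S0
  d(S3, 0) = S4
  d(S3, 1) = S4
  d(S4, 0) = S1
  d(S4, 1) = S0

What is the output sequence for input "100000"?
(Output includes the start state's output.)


Start: S0 (output X)
  --1--> S2 (output Z)
  --0--> S4 (output Y)
  --0--> S1 (output Y)
  --0--> S3 (output Y)
  --0--> S4 (output Y)
  --0--> S1 (output Y)

"XZYYYYY"


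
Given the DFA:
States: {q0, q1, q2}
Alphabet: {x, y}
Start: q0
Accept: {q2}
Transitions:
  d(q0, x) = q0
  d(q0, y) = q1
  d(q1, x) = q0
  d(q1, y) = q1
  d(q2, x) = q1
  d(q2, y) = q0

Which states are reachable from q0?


BFS from q0:
  layer 0: {q0}
  layer 1: {q1}

{q0, q1}


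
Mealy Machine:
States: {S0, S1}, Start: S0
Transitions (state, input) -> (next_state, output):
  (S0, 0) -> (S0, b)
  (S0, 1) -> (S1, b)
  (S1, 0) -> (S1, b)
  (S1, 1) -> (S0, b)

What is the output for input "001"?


Step-by-step:
  (S0, 0) -> (S0, b)
  (S0, 0) -> (S0, b)
  (S0, 1) -> (S1, b)

"bbb"


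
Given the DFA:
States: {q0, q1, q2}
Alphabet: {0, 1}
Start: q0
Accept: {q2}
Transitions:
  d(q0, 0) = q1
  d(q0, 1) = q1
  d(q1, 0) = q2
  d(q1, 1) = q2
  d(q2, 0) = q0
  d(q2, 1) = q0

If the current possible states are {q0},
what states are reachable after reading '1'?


Apply transition on '1' from each current state:
  d(q0, 1) = q1

{q1}


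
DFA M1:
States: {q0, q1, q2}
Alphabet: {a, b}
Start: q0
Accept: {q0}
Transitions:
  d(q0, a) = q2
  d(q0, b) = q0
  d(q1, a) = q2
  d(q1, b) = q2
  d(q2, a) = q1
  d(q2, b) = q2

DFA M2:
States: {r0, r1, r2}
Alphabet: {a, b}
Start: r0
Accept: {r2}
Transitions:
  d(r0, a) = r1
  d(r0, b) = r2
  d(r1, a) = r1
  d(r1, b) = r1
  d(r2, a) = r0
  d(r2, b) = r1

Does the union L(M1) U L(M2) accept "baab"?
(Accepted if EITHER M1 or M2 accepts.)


M1: final=q2 accepted=False
M2: final=r1 accepted=False

No, union rejects (neither accepts)


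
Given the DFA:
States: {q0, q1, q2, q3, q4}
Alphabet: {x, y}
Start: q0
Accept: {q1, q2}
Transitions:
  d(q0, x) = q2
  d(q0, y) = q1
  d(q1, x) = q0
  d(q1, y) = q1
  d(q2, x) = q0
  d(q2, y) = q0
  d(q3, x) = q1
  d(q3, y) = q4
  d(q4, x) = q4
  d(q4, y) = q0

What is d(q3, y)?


Looking up transition d(q3, y)

q4


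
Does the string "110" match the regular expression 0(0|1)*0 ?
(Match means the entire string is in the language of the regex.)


|string| = 3; first = '1'; last = '0'

No, "110" does not match 0(0|1)*0


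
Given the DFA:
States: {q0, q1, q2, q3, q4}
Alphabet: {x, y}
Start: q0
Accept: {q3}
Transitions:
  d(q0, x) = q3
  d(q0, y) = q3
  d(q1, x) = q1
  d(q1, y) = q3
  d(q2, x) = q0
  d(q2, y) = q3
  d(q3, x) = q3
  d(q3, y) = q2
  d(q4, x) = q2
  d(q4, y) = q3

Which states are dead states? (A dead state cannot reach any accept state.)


Forward reachability from each state:
  q0 -> reaches accept state q3 (live)
  q1 -> reaches accept state q3 (live)
  q2 -> reaches accept state q3 (live)
  q3 -> reaches accept state q3 (live)
  q4 -> reaches accept state q3 (live)

None (all states can reach an accept state)


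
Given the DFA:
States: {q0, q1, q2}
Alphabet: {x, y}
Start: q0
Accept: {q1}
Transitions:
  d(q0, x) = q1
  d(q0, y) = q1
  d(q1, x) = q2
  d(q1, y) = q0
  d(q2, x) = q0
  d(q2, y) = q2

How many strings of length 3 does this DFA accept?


Enumerating all length-3 strings:
  "xxx" -> q0 [reject]
  "xxy" -> q2 [reject]
  "xyx" -> q1 [accept]
  "xyy" -> q1 [accept]
  "yxx" -> q0 [reject]
  "yxy" -> q2 [reject]
  "yyx" -> q1 [accept]
  "yyy" -> q1 [accept]

4 out of 8


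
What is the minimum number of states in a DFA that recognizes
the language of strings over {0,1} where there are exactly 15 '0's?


States: count = 0, 1, ..., 15 (that's 16 states), plus a dead state for count > 15.
Total: 16 + 1 = 17. Accept = count-15 state.

17


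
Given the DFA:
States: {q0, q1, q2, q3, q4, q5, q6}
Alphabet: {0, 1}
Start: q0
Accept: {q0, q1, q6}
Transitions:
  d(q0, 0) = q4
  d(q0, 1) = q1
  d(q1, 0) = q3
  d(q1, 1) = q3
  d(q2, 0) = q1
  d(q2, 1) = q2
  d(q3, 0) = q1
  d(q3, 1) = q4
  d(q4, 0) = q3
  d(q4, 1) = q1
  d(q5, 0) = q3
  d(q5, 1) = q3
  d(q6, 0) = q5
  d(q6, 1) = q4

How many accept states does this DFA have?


Accept states listed: {q0, q1, q6}
Counting: q0(1) q1(2) q6(3)

3


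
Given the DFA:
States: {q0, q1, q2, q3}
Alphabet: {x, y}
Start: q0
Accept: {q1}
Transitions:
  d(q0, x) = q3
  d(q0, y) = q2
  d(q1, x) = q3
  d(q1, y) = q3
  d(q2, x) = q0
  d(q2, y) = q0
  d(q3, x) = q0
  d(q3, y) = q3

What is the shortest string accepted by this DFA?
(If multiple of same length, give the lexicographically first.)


BFS by string length (lex-first path to each state shown):
  len 0: q0<-""
  len 1: q2<-"y", q3<-"x"
  len 2: q0<-"xx", q3<-"xy"
  len 3: q0<-"xyx", q2<-"xxy", q3<-"xxx"
  len 4: q0<-"xxxx", q2<-"xyxy", q3<-"xxxy"
  len 5: q0<-"xxxyx", q2<-"xxxxy", q3<-"xxxxx"
  len 6: q0<-"xxxxxx", q2<-"xxxyxy", q3<-"xxxxxy"
  len 7: q0<-"xxxxxyx", q2<-"xxxxxxy", q3<-"xxxxxxx"
  len 8: q0<-"xxxxxxxx", q2<-"xxxxxyxy", q3<-"xxxxxxxy"

No string accepted (empty language)


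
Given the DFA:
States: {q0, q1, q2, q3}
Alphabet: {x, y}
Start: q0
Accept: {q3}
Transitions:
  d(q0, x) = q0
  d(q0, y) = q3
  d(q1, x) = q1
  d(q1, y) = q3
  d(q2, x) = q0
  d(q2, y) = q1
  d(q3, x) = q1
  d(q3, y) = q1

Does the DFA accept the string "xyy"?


Trace: q0 -> q0 -> q3 -> q1
Final state: q1
Accept states: {q3}

No, rejected (final state q1 is not an accept state)


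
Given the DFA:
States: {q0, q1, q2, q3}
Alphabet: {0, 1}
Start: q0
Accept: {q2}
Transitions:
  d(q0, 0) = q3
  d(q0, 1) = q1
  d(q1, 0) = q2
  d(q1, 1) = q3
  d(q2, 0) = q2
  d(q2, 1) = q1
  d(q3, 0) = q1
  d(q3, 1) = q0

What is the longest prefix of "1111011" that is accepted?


Run the DFA, marking each prefix where the state is accepting:
  "" -> q0 [reject]
  "1" -> q1 [reject]
  "11" -> q3 [reject]
  "111" -> q0 [reject]
  "1111" -> q1 [reject]
  "11110" -> q2 [accept]
  "111101" -> q1 [reject]
  "1111011" -> q3 [reject]

"11110"


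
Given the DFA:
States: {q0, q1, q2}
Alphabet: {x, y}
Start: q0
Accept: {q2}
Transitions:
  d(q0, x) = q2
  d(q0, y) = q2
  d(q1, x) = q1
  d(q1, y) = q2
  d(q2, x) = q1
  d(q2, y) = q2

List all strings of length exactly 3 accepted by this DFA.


All strings of length 3: 8 total
Accepted: 4

"xxy", "xyy", "yxy", "yyy"


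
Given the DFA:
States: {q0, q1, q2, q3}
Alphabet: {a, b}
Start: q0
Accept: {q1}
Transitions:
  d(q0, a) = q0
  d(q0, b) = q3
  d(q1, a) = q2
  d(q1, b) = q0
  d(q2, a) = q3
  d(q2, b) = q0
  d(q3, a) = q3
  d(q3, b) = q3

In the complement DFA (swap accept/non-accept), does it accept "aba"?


Trace: q0 -> q0 -> q3 -> q3
Final: q3
Original accept: {q1}
Complement: q3 is not in original accept

Yes, complement accepts (original rejects)


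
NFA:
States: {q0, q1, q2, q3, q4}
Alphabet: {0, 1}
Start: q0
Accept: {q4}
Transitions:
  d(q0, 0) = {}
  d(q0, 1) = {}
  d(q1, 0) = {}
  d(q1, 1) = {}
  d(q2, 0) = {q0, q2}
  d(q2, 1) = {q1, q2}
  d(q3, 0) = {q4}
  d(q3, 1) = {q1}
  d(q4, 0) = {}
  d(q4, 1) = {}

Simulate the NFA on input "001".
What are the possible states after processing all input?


Start: {q0}
  --0--> {}
  --0--> {}
  --1--> {}

{} (empty set, no valid transitions)


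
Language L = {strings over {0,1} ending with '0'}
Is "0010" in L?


last symbol = '0'

Yes, "0010" is in L


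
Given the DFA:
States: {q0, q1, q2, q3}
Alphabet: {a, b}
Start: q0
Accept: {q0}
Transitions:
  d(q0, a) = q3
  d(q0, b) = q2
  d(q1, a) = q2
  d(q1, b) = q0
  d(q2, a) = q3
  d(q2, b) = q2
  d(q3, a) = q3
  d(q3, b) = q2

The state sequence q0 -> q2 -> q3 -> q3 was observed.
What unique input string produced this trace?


Trace back each transition to find the symbol:
  q0 --[b]--> q2
  q2 --[a]--> q3
  q3 --[a]--> q3

"baa"


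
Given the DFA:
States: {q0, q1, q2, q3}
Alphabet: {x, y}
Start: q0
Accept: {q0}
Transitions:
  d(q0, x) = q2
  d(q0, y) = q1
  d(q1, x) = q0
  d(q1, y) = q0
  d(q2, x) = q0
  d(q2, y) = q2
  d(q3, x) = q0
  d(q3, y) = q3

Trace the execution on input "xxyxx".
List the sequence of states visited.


Input: xxyxx
d(q0, x) = q2
d(q2, x) = q0
d(q0, y) = q1
d(q1, x) = q0
d(q0, x) = q2


q0 -> q2 -> q0 -> q1 -> q0 -> q2


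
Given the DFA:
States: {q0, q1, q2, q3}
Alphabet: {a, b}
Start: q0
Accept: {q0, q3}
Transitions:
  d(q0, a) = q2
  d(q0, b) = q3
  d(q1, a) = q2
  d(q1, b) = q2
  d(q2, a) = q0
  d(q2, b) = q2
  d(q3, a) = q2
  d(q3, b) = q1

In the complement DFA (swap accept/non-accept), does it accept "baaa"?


Trace: q0 -> q3 -> q2 -> q0 -> q2
Final: q2
Original accept: {q0, q3}
Complement: q2 is not in original accept

Yes, complement accepts (original rejects)


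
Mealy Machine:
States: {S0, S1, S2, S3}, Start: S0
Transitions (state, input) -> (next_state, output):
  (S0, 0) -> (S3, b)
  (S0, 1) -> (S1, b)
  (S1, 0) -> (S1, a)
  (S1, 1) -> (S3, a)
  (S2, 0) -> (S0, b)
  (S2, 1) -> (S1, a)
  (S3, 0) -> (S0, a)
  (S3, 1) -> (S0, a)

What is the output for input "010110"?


Step-by-step:
  (S0, 0) -> (S3, b)
  (S3, 1) -> (S0, a)
  (S0, 0) -> (S3, b)
  (S3, 1) -> (S0, a)
  (S0, 1) -> (S1, b)
  (S1, 0) -> (S1, a)

"bababa"


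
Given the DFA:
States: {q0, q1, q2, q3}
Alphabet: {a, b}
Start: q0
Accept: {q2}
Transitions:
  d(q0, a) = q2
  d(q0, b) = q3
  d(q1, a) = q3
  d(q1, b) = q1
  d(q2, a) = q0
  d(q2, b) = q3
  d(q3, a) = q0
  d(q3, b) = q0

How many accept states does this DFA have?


Accept states listed: {q2}
Counting: q2(1)

1


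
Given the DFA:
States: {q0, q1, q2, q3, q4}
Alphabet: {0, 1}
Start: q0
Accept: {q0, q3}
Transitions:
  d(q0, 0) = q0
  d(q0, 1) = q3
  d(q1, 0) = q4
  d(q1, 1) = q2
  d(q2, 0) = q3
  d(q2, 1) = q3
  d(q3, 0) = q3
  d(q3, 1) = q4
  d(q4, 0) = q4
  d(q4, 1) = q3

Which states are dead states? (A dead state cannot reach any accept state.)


Forward reachability from each state:
  q0 -> reaches accept state q0 (live)
  q1 -> reaches accept state q3 (live)
  q2 -> reaches accept state q3 (live)
  q3 -> reaches accept state q3 (live)
  q4 -> reaches accept state q3 (live)

None (all states can reach an accept state)


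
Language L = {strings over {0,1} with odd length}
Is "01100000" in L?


length = 8; 8 mod 2 = 0

No, "01100000" is not in L


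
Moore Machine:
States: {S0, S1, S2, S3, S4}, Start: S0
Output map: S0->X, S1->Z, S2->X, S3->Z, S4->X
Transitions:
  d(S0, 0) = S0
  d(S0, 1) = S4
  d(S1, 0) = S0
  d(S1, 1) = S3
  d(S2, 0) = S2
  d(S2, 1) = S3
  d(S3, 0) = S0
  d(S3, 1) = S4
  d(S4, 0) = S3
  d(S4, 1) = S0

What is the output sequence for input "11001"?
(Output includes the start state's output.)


Start: S0 (output X)
  --1--> S4 (output X)
  --1--> S0 (output X)
  --0--> S0 (output X)
  --0--> S0 (output X)
  --1--> S4 (output X)

"XXXXXX"


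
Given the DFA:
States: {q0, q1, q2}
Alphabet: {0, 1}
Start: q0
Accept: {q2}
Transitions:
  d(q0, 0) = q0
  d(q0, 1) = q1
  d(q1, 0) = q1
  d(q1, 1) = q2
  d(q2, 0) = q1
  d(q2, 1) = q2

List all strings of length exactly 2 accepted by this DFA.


All strings of length 2: 4 total
Accepted: 1

"11"


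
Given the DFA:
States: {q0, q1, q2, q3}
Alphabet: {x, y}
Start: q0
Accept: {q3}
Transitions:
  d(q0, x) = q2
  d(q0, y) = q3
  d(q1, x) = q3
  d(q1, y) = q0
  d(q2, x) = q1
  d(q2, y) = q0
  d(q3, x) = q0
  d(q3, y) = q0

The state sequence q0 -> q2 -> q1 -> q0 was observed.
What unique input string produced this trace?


Trace back each transition to find the symbol:
  q0 --[x]--> q2
  q2 --[x]--> q1
  q1 --[y]--> q0

"xxy"


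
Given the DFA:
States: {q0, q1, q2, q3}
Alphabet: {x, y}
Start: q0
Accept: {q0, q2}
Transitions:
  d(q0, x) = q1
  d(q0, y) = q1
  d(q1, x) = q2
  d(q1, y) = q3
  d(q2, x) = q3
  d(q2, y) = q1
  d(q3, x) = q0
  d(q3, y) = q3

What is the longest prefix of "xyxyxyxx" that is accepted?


Run the DFA, marking each prefix where the state is accepting:
  "" -> q0 [accept]
  "x" -> q1 [reject]
  "xy" -> q3 [reject]
  "xyx" -> q0 [accept]
  "xyxy" -> q1 [reject]
  "xyxyx" -> q2 [accept]
  "xyxyxy" -> q1 [reject]
  "xyxyxyx" -> q2 [accept]
  "xyxyxyxx" -> q3 [reject]

"xyxyxyx"


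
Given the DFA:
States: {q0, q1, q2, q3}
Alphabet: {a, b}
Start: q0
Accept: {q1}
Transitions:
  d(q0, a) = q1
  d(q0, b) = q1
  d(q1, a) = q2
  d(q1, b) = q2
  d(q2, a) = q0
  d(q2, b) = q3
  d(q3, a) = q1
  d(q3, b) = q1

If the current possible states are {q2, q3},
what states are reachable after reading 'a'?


Apply transition on 'a' from each current state:
  d(q2, a) = q0
  d(q3, a) = q1

{q0, q1}


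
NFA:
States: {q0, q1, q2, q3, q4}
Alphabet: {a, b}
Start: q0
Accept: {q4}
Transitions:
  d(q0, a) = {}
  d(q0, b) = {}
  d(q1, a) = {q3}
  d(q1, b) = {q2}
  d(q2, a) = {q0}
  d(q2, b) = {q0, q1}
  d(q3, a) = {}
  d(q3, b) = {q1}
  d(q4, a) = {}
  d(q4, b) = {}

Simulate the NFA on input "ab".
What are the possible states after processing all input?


Start: {q0}
  --a--> {}
  --b--> {}

{} (empty set, no valid transitions)


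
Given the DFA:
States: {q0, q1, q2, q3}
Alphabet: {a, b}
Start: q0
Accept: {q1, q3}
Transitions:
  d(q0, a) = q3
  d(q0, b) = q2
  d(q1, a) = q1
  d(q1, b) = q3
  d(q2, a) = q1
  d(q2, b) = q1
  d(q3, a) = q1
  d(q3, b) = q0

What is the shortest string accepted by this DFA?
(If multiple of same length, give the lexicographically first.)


BFS by string length (lex-first path to each state shown):
  len 0: q0<-""
  len 1: q2<-"b", q3<-"a"
Found accept state at length 1.

"a"


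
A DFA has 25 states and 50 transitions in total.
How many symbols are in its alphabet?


Each state has exactly one transition per symbol.
|alphabet| = transitions / states = 50 / 25 = 2

2


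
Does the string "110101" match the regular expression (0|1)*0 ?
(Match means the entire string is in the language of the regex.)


|string| = 6; first = '1'; last = '1'

No, "110101" does not match (0|1)*0


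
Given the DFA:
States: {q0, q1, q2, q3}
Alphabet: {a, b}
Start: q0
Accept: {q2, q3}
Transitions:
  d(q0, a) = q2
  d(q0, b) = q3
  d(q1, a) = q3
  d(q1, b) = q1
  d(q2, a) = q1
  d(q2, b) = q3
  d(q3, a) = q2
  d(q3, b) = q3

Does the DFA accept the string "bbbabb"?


Trace: q0 -> q3 -> q3 -> q3 -> q2 -> q3 -> q3
Final state: q3
Accept states: {q2, q3}

Yes, accepted (final state q3 is an accept state)


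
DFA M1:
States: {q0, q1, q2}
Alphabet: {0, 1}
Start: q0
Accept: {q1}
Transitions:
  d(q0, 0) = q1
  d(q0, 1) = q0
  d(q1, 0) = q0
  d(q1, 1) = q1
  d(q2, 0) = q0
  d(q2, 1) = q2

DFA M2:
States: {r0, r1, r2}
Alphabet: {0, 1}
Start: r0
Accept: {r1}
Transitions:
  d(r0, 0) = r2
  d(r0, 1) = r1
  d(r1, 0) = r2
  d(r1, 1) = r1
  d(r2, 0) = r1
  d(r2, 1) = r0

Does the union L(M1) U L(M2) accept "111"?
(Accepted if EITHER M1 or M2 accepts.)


M1: final=q0 accepted=False
M2: final=r1 accepted=True

Yes, union accepts


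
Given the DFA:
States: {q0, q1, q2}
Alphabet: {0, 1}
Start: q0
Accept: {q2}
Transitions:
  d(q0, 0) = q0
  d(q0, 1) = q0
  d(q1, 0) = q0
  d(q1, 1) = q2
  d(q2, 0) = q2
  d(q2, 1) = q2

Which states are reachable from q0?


BFS from q0:
  layer 0: {q0}

{q0}
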